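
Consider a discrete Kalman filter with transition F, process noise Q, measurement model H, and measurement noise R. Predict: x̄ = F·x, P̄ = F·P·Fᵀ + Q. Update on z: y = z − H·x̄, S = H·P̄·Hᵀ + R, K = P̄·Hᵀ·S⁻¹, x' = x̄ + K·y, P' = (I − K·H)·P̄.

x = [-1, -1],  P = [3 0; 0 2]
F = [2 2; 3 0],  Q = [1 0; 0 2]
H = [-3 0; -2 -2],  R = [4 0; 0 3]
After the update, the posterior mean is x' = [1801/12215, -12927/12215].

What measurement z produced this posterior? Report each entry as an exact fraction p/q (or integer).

z = [-1, 2]

x̄ = F·x = [-4, -3]
P̄ = F·P·Fᵀ + Q = [21 18; 18 29]
S = H·P̄·Hᵀ + R = [193 234; 234 347]
K = P̄·Hᵀ·S⁻¹ = [-3609/12215 -312/12215; 3258/12215 -5506/12215]
x' − x̄ = [50661/12215, 23718/12215] = K·y
y = (KᵀK)⁻¹·Kᵀ·(x' − x̄) = [-13, -12]
z = y + H·x̄ = [-13, -12] + [12, 14] = [-1, 2]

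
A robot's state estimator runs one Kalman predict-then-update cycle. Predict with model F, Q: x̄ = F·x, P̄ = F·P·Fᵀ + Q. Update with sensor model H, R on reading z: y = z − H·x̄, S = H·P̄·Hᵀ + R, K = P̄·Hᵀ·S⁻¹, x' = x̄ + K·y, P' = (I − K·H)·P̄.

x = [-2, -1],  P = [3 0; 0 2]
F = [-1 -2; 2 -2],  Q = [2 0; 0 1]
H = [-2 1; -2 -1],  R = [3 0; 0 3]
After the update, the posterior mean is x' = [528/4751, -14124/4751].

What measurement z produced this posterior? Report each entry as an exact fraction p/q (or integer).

x̄ = F·x = [4, -2]
P̄ = F·P·Fᵀ + Q = [13 2; 2 21]
S = H·P̄·Hᵀ + R = [68 31; 31 84]
K = P̄·Hᵀ·S⁻¹ = [-1148/4751 -1160/4751; 2203/4751 -2227/4751]
x' − x̄ = [-18476/4751, -4622/4751] = K·y
y = (KᵀK)⁻¹·Kᵀ·(x' − x̄) = [7, 9]
z = y + H·x̄ = [7, 9] + [-10, -6] = [-3, 3]

z = [-3, 3]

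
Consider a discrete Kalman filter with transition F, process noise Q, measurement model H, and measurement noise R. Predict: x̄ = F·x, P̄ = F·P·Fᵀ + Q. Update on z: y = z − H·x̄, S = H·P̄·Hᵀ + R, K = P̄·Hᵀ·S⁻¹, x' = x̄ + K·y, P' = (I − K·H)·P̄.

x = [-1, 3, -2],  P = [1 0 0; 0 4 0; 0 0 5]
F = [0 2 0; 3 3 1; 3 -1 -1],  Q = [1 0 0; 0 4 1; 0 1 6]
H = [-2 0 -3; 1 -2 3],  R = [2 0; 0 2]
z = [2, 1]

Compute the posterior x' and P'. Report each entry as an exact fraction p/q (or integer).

x' = [78337/29457, -26828/9819, -70982/29457]
P' = [125644/29457 -17204/9819 -80186/29457; -17204/9819 10943/6546 14089/9819; -80186/29457 14089/9819 57532/29457]

x̄ = F·x = [6, 4, -4]
P̄ = F·P·Fᵀ + Q = [17 24 -8; 24 54 -7; -8 -7 24]
y = z − H·x̄ = [2, 15]
S = H·P̄·Hᵀ + R = [190 -124; -124 391]
K = P̄·Hᵀ·S⁻¹ = [-5365/29457 -5845/29457; -7859/19638 -3883/9819; -6112/29457 3938/29457]
x' = x̄ + K·y = [78337/29457, -26828/9819, -70982/29457]
P' = (I − K·H)·P̄ = [125644/29457 -17204/9819 -80186/29457; -17204/9819 10943/6546 14089/9819; -80186/29457 14089/9819 57532/29457]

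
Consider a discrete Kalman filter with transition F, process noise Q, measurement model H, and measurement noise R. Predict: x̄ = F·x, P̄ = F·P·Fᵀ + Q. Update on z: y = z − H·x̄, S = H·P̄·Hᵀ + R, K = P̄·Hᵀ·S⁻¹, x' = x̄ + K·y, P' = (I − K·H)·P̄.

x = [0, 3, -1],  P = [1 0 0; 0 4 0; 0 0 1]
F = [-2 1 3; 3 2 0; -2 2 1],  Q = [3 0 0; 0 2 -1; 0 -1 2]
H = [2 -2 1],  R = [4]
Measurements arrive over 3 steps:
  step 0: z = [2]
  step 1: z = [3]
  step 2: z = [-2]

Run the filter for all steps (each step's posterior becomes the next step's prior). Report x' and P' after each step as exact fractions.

step 0: x̄ = F·x = [0, 6, 5]
step 0: P̄ = F·P·Fᵀ + Q = [20 2 15; 2 27 9; 15 9 23]
step 0: y = z − H·x̄ = [9]
step 0: S = H·P̄·Hᵀ + R = [223]
step 0: K = P̄·Hᵀ·S⁻¹ = [51/223; -41/223; 35/223]
step 0: x' = x̄ + K·y = [459/223, 969/223, 1430/223]
step 0: P' = (I − K·H)·P̄ = [1859/223 2537/223 1560/223; 2537/223 4340/223 3442/223; 1560/223 3442/223 3904/223]
step 1: x̄ = F·x = [4341/223, 3315/223, 2450/223]
step 1: P̄ = F·P·Fᵀ + Q = [39365/223 29681/223 24220/223; 29681/223 64981/223 22621/223; 24220/223 22621/223 16378/223]
step 1: y = z − H·x̄ = [-3833/223]
step 1: S = H·P̄·Hᵀ + R = [203602/223]
step 1: K = P̄·Hᵀ·S⁻¹ = [21794/101801; -47979/203602; 9788/101801]
step 1: x' = x̄ + K·y = [1607093/101801, 3851319/203602, 950202/101801]
step 1: P' = (I − K·H)·P̄ = [13710491/101801 18238609/101801 9143412/101801; 18238609/101801 49005727/203602 12432551/101801; 9143412/101801 12432551/101801 6617430/101801]
step 2: x̄ = F·x = [3124159/203602, 8672598/101801, 1587335/101801]
step 2: P̄ = F·P·Fᵀ + Q = [62254053/203602 105390186/101801 28148888/101801; 105390186/101801 440472783/101801 104419263/101801; 28148888/101801 104419263/101801 26922134/101801]
step 2: y = z − H·x̄ = [12430100/101801]
step 2: S = H·P̄·Hᵀ + R = [765525588/101801]
step 2: K = P̄·Hᵀ·S⁻¹ = [-120377431/765525588; -188581977/255175196; -10468218/63793799]
step 2: x' = x̄ + K·y = [-1475877827/382762794, -321855723/63793799, -283483135/63793799]
step 2: P' = (I − K·H)·P̄ = [91726106521/765525588 41177861169/255175196 5261120354/63793799; 41177861169/255175196 56072559081/255175196 7258766979/63793799; 5261120354/63793799 7258766979/63793799 3953420378/63793799]

step 0: x' = [459/223, 969/223, 1430/223], P' = [1859/223 2537/223 1560/223; 2537/223 4340/223 3442/223; 1560/223 3442/223 3904/223]
step 1: x' = [1607093/101801, 3851319/203602, 950202/101801], P' = [13710491/101801 18238609/101801 9143412/101801; 18238609/101801 49005727/203602 12432551/101801; 9143412/101801 12432551/101801 6617430/101801]
step 2: x' = [-1475877827/382762794, -321855723/63793799, -283483135/63793799], P' = [91726106521/765525588 41177861169/255175196 5261120354/63793799; 41177861169/255175196 56072559081/255175196 7258766979/63793799; 5261120354/63793799 7258766979/63793799 3953420378/63793799]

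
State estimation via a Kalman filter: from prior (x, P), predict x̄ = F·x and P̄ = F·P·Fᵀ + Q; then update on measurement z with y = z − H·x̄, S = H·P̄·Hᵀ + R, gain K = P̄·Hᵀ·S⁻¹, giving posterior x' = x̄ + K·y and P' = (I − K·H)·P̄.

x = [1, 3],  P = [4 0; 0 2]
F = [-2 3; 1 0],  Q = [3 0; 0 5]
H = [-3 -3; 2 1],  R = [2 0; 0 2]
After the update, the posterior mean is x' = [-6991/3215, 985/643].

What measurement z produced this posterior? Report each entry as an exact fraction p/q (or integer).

z = [2, -3]

x̄ = F·x = [7, 1]
P̄ = F·P·Fᵀ + Q = [37 -8; -8 9]
S = H·P̄·Hᵀ + R = [272 -177; -177 127]
K = P̄·Hᵀ·S⁻¹ = [633/3215 2553/3215; -324/643 -487/643]
x' − x̄ = [-29496/3215, 342/643] = K·y
y = (KᵀK)⁻¹·Kᵀ·(x' − x̄) = [26, -18]
z = y + H·x̄ = [26, -18] + [-24, 15] = [2, -3]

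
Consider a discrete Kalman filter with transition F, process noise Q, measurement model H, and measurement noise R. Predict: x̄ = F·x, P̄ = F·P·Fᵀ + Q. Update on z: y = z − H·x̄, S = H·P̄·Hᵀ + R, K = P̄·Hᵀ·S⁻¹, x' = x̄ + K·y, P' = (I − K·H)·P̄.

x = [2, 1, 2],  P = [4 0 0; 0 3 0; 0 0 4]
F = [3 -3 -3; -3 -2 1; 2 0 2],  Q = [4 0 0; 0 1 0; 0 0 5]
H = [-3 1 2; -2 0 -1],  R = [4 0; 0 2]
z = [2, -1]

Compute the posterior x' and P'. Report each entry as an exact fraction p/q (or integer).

x' = [-154379/178448, -1094657/178448, 255391/89224]
P' = [184805/178448 1005327/178448 -137897/89224; 1005327/178448 7153165/178448 -1031355/89224; -137897/89224 -1031355/89224 178965/44612]

x̄ = F·x = [-3, -6, 8]
P̄ = F·P·Fᵀ + Q = [103 -30 0; -30 53 -16; 0 -16 37]
y = z − H·x̄ = [-17, 1]
S = H·P̄·Hᵀ + R = [1248 620; 620 451]
K = P̄·Hᵀ·S⁻¹ = [-25169/178448 -11727/44612; 2941/178448 6507/44612; 24549/89224 -10267/22306]
x' = x̄ + K·y = [-154379/178448, -1094657/178448, 255391/89224]
P' = (I − K·H)·P̄ = [184805/178448 1005327/178448 -137897/89224; 1005327/178448 7153165/178448 -1031355/89224; -137897/89224 -1031355/89224 178965/44612]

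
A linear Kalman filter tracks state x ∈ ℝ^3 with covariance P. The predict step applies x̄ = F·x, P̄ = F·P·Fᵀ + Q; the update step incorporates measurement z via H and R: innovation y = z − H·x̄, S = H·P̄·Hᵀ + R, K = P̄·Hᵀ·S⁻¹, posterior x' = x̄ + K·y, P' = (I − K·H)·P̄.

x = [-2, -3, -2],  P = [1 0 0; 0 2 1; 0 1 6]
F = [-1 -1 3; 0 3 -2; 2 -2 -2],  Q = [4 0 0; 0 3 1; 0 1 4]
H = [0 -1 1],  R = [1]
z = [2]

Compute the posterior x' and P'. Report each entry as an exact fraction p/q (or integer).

x' = [1/20, -17/10, 9/20]
P' = [3251/60 -1007/30 -2021/60; -1007/30 374/15 737/30; -2021/60 737/30 1511/60]

x̄ = F·x = [-1, -5, 6]
P̄ = F·P·Fᵀ + Q = [55 -31 -38; -31 33 11; -38 11 48]
y = z − H·x̄ = [-9]
S = H·P̄·Hᵀ + R = [60]
K = P̄·Hᵀ·S⁻¹ = [-7/60; -11/30; 37/60]
x' = x̄ + K·y = [1/20, -17/10, 9/20]
P' = (I − K·H)·P̄ = [3251/60 -1007/30 -2021/60; -1007/30 374/15 737/30; -2021/60 737/30 1511/60]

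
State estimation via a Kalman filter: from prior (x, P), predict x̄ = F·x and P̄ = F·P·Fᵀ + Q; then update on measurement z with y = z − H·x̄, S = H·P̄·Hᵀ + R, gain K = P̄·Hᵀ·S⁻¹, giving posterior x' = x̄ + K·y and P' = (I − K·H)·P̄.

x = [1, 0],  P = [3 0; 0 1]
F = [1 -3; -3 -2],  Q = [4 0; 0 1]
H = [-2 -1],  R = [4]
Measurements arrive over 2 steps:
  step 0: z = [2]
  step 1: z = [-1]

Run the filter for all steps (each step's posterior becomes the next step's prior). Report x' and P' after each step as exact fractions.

step 0: x̄ = F·x = [1, -3]
step 0: P̄ = F·P·Fᵀ + Q = [16 -3; -3 32]
step 0: y = z − H·x̄ = [1]
step 0: S = H·P̄·Hᵀ + R = [88]
step 0: K = P̄·Hᵀ·S⁻¹ = [-29/88; -13/44]
step 0: x' = x̄ + K·y = [59/88, -145/44]
step 0: P' = (I − K·H)·P̄ = [567/88 -509/44; -509/44 535/22]
step 1: x̄ = F·x = [929/88, 403/88]
step 1: P̄ = F·P·Fᵀ + Q = [26287/88 4013/88; 4013/88 1535/88]
step 1: y = z − H·x̄ = [2173/88]
step 1: S = H·P̄·Hᵀ + R = [123087/88]
step 1: K = P̄·Hᵀ·S⁻¹ = [-56587/123087; -3187/41029]
step 1: x' = x̄ + K·y = [-97906/123087, 109197/41029]
step 1: P' = (I − K·H)·P̄ = [380675/123087 -178334/41029; -178334/41029 369416/41029]

step 0: x' = [59/88, -145/44], P' = [567/88 -509/44; -509/44 535/22]
step 1: x' = [-97906/123087, 109197/41029], P' = [380675/123087 -178334/41029; -178334/41029 369416/41029]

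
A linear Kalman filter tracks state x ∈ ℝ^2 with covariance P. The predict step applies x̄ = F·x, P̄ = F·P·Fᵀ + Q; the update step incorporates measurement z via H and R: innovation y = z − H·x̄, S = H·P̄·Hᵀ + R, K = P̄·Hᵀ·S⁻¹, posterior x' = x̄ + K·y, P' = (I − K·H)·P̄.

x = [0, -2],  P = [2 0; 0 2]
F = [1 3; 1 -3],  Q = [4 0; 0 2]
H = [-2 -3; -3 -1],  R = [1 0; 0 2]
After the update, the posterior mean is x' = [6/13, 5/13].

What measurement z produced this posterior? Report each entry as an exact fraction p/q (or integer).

z = [-2, -2]

x̄ = F·x = [-6, 6]
P̄ = F·P·Fᵀ + Q = [24 -16; -16 22]
S = H·P̄·Hᵀ + R = [103 34; 34 144]
K = P̄·Hᵀ·S⁻¹ = [476/3419 -1442/3419; -1445/3419 1917/6838]
x' − x̄ = [84/13, -73/13] = K·y
y = (KᵀK)⁻¹·Kᵀ·(x' − x̄) = [4, -14]
z = y + H·x̄ = [4, -14] + [-6, 12] = [-2, -2]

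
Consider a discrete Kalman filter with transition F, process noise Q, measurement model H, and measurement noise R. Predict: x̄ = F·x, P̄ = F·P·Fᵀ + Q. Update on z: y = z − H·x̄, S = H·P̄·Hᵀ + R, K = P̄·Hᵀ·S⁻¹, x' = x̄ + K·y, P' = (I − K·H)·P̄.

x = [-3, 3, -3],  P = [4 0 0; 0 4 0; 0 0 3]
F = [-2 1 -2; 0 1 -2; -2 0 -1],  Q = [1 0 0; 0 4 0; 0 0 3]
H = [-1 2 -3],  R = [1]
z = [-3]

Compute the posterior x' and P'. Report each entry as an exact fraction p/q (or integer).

x' = [459/44, 207/22, 42/11]
P' = [5675/308 2665/154 421/77; 2665/154 1531/77 576/77; 421/77 576/77 250/77]

x̄ = F·x = [15, 9, 9]
P̄ = F·P·Fᵀ + Q = [33 16 22; 16 20 6; 22 6 22]
y = z − H·x̄ = [21]
S = H·P̄·Hᵀ + R = [308]
K = P̄·Hᵀ·S⁻¹ = [-67/308; 3/154; -19/77]
x' = x̄ + K·y = [459/44, 207/22, 42/11]
P' = (I − K·H)·P̄ = [5675/308 2665/154 421/77; 2665/154 1531/77 576/77; 421/77 576/77 250/77]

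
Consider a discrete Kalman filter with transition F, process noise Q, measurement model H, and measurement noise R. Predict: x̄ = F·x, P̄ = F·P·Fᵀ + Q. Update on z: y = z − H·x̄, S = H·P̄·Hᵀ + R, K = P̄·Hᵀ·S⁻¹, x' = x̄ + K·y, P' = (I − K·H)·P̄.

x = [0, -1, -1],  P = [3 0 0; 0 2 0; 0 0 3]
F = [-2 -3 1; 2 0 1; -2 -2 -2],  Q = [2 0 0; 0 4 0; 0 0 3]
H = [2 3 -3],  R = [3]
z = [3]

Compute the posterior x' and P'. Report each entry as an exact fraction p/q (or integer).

x̄ = F·x = [2, -1, 4]
P̄ = F·P·Fᵀ + Q = [35 -9 18; -9 19 -18; 18 -18 35]
y = z − H·x̄ = [14]
S = H·P̄·Hᵀ + R = [629]
K = P̄·Hᵀ·S⁻¹ = [-11/629; 93/629; -123/629]
x' = x̄ + K·y = [1104/629, 673/629, 794/629]
P' = (I − K·H)·P̄ = [21894/629 -4638/629 9969/629; -4638/629 3302/629 117/629; 9969/629 117/629 6886/629]

x' = [1104/629, 673/629, 794/629]
P' = [21894/629 -4638/629 9969/629; -4638/629 3302/629 117/629; 9969/629 117/629 6886/629]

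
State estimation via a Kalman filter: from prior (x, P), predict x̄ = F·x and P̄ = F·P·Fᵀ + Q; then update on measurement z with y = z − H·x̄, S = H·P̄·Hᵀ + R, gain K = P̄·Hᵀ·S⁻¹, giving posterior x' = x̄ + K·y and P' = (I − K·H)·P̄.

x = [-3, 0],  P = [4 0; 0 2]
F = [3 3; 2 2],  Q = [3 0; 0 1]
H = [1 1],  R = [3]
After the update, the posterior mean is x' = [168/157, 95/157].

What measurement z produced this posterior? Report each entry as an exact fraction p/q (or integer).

z = [2]

x̄ = F·x = [-9, -6]
P̄ = F·P·Fᵀ + Q = [57 36; 36 25]
S = H·P̄·Hᵀ + R = [157]
K = P̄·Hᵀ·S⁻¹ = [93/157; 61/157]
x' − x̄ = [1581/157, 1037/157] = K·y
y = (KᵀK)⁻¹·Kᵀ·(x' − x̄) = [17]
z = y + H·x̄ = [17] + [-15] = [2]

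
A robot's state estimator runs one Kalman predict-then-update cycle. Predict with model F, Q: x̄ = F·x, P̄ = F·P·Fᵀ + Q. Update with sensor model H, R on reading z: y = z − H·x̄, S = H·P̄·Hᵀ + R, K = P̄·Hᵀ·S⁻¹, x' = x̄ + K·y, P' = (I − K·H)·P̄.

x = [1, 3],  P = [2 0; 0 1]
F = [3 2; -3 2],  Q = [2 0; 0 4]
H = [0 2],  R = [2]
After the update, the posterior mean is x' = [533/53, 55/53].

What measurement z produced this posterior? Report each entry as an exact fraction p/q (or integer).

z = [2]

x̄ = F·x = [9, 3]
P̄ = F·P·Fᵀ + Q = [24 -14; -14 26]
S = H·P̄·Hᵀ + R = [106]
K = P̄·Hᵀ·S⁻¹ = [-14/53; 26/53]
x' − x̄ = [56/53, -104/53] = K·y
y = (KᵀK)⁻¹·Kᵀ·(x' − x̄) = [-4]
z = y + H·x̄ = [-4] + [6] = [2]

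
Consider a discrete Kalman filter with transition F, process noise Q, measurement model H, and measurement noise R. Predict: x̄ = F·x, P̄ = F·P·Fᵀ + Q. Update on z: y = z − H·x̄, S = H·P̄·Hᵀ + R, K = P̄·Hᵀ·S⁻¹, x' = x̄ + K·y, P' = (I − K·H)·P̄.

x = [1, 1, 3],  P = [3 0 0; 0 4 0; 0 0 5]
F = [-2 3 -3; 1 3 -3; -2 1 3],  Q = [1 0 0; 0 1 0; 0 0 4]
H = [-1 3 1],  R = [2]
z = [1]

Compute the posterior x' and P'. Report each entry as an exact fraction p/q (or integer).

x' = [-8, -5, 8]
P' = [3649/71 2895/142 -1277/142; 2895/142 4259/284 -6705/284; -1277/142 -6705/284 17499/284]

x̄ = F·x = [-8, -5, 8]
P̄ = F·P·Fᵀ + Q = [94 75 -21; 75 85 -39; -21 -39 65]
y = z − H·x̄ = [0]
S = H·P̄·Hᵀ + R = [284]
K = P̄·Hᵀ·S⁻¹ = [55/142; 141/284; -31/284]
x' = x̄ + K·y = [-8, -5, 8]
P' = (I − K·H)·P̄ = [3649/71 2895/142 -1277/142; 2895/142 4259/284 -6705/284; -1277/142 -6705/284 17499/284]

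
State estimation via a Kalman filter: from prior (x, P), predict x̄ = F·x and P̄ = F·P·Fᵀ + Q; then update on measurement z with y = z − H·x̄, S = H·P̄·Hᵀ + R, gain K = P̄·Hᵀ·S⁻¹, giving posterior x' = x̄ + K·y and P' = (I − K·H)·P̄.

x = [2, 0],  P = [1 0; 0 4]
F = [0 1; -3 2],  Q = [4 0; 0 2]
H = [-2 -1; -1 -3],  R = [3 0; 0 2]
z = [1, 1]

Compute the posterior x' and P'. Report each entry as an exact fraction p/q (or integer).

x' = [352/4885, -2301/4885]
P' = [4456/4885 -1928/4885; -1928/4885 1834/4885]

x̄ = F·x = [0, -6]
P̄ = F·P·Fᵀ + Q = [8 8; 8 27]
y = z − H·x̄ = [-5, -17]
S = H·P̄·Hᵀ + R = [94 153; 153 301]
K = P̄·Hᵀ·S⁻¹ = [-2328/4885 664/4885; 674/4885 -1787/4885]
x' = x̄ + K·y = [352/4885, -2301/4885]
P' = (I − K·H)·P̄ = [4456/4885 -1928/4885; -1928/4885 1834/4885]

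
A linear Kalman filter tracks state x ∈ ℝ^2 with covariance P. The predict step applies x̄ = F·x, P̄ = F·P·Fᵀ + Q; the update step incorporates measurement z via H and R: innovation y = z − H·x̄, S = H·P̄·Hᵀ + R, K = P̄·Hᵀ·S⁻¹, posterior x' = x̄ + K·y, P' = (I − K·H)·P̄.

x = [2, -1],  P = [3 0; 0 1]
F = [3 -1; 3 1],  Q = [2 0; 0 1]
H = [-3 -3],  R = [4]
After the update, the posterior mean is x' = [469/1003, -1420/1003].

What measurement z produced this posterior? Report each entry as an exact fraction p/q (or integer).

z = [3]

x̄ = F·x = [7, 5]
P̄ = F·P·Fᵀ + Q = [30 26; 26 29]
S = H·P̄·Hᵀ + R = [1003]
K = P̄·Hᵀ·S⁻¹ = [-168/1003; -165/1003]
x' − x̄ = [-6552/1003, -6435/1003] = K·y
y = (KᵀK)⁻¹·Kᵀ·(x' − x̄) = [39]
z = y + H·x̄ = [39] + [-36] = [3]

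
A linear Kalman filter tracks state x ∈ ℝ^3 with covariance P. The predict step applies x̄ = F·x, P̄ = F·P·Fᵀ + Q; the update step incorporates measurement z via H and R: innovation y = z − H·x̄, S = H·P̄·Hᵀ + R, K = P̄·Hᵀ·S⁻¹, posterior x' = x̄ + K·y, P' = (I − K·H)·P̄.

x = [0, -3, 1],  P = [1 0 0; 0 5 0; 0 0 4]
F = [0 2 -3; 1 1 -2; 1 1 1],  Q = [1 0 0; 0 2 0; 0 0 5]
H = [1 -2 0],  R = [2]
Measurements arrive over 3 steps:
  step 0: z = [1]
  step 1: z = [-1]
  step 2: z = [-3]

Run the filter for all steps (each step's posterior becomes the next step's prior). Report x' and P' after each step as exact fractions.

step 0: x' = [-9, -5, -2], P' = [962/19 492/19 -16/19; 492/19 260/19 -10/19; -16/19 -10/19 281/19]
step 1: x' = [15914/2201, 8896/2201, -25875/4402], P' = [207004/2201 104956/2201 -117285/2201; 104956/2201 54296/2201 -57332/2201; -117285/2201 -57332/2201 224601/4402]
step 2: x' = [3839399/573467, 2795165/573467, -39165/573467], P' = [250676918/2867335 128484256/2867335 -136450118/2867335; 128484256/2867335 67244292/2867335 -67321726/2867335; -136450118/2867335 -67321726/2867335 134168428/2867335]

step 0: x̄ = F·x = [-9, -5, -2]
step 0: P̄ = F·P·Fᵀ + Q = [57 34 -2; 34 24 -2; -2 -2 15]
step 0: y = z − H·x̄ = [0]
step 0: S = H·P̄·Hᵀ + R = [19]
step 0: K = P̄·Hᵀ·S⁻¹ = [-11/19; -14/19; 2/19]
step 0: x' = x̄ + K·y = [-9, -5, -2]
step 0: P' = (I − K·H)·P̄ = [962/19 492/19 -16/19; 492/19 260/19 -10/19; -16/19 -10/19 281/19]
step 1: x̄ = F·x = [-4, -10, -16]
step 1: P̄ = F·P·Fᵀ + Q = [3708/19 3308/19 719/19; 3308/19 3472/19 1670/19; 719/19 1670/19 2530/19]
step 1: y = z − H·x̄ = [-17]
step 1: S = H·P̄·Hᵀ + R = [4402/19]
step 1: K = P̄·Hᵀ·S⁻¹ = [-1454/2201; -1818/2201; -2621/4402]
step 1: x' = x̄ + K·y = [15914/2201, 8896/2201, -25875/4402]
step 1: P' = (I − K·H)·P̄ = [207004/2201 104956/2201 -117285/2201; 104956/2201 54296/2201 -57332/2201; -117285/2201 -57332/2201 224601/4402]
step 2: x̄ = F·x = [113209/4402, 1635/71, 23745/4402]
step 2: P̄ = F·P·Fᵀ + Q = [3836147/4402 56306/71 781579/4402; 56306/71 52364/71 13588/71; 781579/4402 13588/71 490567/4402]
step 2: y = z − H·x̄ = [1075/62]
step 2: S = H·P̄·Hᵀ + R = [40385/62]
step 2: K = P̄·Hᵀ·S⁻¹ = [-44307/40385; -42284/40385; -12723/40385]
step 2: x' = x̄ + K·y = [3839399/573467, 2795165/573467, -39165/573467]
step 2: P' = (I − K·H)·P̄ = [250676918/2867335 128484256/2867335 -136450118/2867335; 128484256/2867335 67244292/2867335 -67321726/2867335; -136450118/2867335 -67321726/2867335 134168428/2867335]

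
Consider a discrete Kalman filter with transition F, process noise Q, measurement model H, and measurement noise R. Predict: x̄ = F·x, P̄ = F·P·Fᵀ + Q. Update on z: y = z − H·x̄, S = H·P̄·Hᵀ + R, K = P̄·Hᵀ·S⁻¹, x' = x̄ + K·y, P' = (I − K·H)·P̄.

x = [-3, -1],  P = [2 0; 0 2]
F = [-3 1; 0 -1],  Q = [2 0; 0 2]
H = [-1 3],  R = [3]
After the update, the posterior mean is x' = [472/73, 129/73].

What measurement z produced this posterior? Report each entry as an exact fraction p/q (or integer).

z = [-1]

x̄ = F·x = [8, 1]
P̄ = F·P·Fᵀ + Q = [22 -2; -2 4]
S = H·P̄·Hᵀ + R = [73]
K = P̄·Hᵀ·S⁻¹ = [-28/73; 14/73]
x' − x̄ = [-112/73, 56/73] = K·y
y = (KᵀK)⁻¹·Kᵀ·(x' − x̄) = [4]
z = y + H·x̄ = [4] + [-5] = [-1]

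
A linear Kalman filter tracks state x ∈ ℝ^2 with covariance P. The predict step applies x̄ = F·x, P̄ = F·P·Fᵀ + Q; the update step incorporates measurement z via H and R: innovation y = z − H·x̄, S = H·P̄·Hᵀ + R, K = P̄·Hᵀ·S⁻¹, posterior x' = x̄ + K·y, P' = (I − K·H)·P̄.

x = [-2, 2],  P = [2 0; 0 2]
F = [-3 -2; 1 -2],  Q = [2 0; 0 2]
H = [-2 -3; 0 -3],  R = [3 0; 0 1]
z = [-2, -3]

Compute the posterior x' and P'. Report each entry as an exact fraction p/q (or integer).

x' = [-3464/12523, 11434/12523]
P' = [12036/12523 -1986/12523; -1986/12523 1364/12523]

x̄ = F·x = [2, -6]
P̄ = F·P·Fᵀ + Q = [28 2; 2 12]
y = z − H·x̄ = [-16, -21]
S = H·P̄·Hᵀ + R = [247 120; 120 109]
K = P̄·Hᵀ·S⁻¹ = [-6038/12523 5958/12523; -40/12523 -4092/12523]
x' = x̄ + K·y = [-3464/12523, 11434/12523]
P' = (I − K·H)·P̄ = [12036/12523 -1986/12523; -1986/12523 1364/12523]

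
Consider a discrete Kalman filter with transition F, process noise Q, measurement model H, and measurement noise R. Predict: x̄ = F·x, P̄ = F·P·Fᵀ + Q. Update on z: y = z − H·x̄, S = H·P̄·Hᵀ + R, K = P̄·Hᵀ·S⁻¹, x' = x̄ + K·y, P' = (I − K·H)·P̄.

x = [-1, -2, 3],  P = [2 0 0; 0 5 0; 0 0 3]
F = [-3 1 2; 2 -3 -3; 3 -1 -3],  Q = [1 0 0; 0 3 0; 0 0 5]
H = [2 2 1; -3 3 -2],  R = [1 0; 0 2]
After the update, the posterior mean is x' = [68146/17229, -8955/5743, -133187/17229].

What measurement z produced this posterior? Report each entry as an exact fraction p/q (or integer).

x̄ = F·x = [7, -5, -10]
P̄ = F·P·Fᵀ + Q = [36 -45 -41; -45 83 54; -41 54 55]
S = H·P̄·Hᵀ + R = [224 405; 405 963]
K = P̄·Hᵀ·S⁻¹ = [932/5743 -12169/51687; 1490/5743 3058/17229; 792/5743 6395/51687]
x' − x̄ = [-52457/17229, 19760/5743, 39103/17229] = K·y
y = (KᵀK)⁻¹·Kᵀ·(x' − x̄) = [3, 15]
z = y + H·x̄ = [3, 15] + [-6, -16] = [-3, -1]

z = [-3, -1]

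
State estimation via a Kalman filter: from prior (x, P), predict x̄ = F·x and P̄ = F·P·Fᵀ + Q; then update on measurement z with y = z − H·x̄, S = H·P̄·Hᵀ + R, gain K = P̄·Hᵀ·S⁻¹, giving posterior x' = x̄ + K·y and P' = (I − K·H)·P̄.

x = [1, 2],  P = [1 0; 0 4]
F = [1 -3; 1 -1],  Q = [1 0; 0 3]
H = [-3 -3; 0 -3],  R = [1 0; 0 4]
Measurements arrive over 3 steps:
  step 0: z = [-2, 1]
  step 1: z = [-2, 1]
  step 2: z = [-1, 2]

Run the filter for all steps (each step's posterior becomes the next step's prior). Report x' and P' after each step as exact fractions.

step 0: x̄ = F·x = [-5, -1]
step 0: P̄ = F·P·Fᵀ + Q = [38 13; 13 8]
step 0: y = z − H·x̄ = [-20, -2]
step 0: S = H·P̄·Hᵀ + R = [649 189; 189 76]
step 0: K = P̄·Hᵀ·S⁻¹ = [-4257/13603 3606/13603; -252/13603 -3669/13603]
step 0: x' = x̄ + K·y = [9913/13603, -1225/13603]
step 0: P' = (I − K·H)·P̄ = [6227/13603 -4808/13603; -4808/13603 4892/13603]
step 1: x̄ = F·x = [13588/13603, 11138/13603]
step 1: P̄ = F·P·Fᵀ + Q = [92706/13603 40135/13603; 40135/13603 61544/13603]
step 1: y = z − H·x̄ = [46972/13603, 47017/13603]
step 1: S = H·P̄·Hᵀ + R = [2124283/13603 915111/13603; 915111/13603 608308/13603]
step 1: K = P̄·Hᵀ·S⁻¹ = [-9721443/33433081 8006946/33433081; -1220148/33433081 -8311983/33433081]
step 1: x' = x̄ + K·y = [27502438/33433081, -5567863/33433081]
step 1: P' = (I − K·H)·P̄ = [13916409/33433081 -10675928/33433081; -10675928/33433081 11082644/33433081]
step 2: x̄ = F·x = [44206027/33433081, 3006391/3039371]
step 2: P̄ = F·P·Fᵀ + Q = [211148854/33433081 8169823/3039371; 8169823/3039371 13331832/3039371]
step 2: y = z − H·x̄ = [198395903/33433081, 15097915/3039371]
step 2: S = H·P̄·Hᵀ + R = [4871249089/33433081 193514895/3039371; 193514895/3039371 132143972/3039371]
step 2: K = P̄·Hᵀ·S⁻¹ = [-22096772217/76258555723 2602137882/10894079389; -405459780/10894079389 -2703502827/10894079389]
step 2: x' = x̄ + K·y = [60187891480/76258555723, -5059685926/10894079389]
step 2: P' = (I − K·H)·P̄ = [31652210971/76258555723 -3469517176/10894079389; -3469517176/10894079389 3604670436/10894079389]

step 0: x' = [9913/13603, -1225/13603], P' = [6227/13603 -4808/13603; -4808/13603 4892/13603]
step 1: x' = [27502438/33433081, -5567863/33433081], P' = [13916409/33433081 -10675928/33433081; -10675928/33433081 11082644/33433081]
step 2: x' = [60187891480/76258555723, -5059685926/10894079389], P' = [31652210971/76258555723 -3469517176/10894079389; -3469517176/10894079389 3604670436/10894079389]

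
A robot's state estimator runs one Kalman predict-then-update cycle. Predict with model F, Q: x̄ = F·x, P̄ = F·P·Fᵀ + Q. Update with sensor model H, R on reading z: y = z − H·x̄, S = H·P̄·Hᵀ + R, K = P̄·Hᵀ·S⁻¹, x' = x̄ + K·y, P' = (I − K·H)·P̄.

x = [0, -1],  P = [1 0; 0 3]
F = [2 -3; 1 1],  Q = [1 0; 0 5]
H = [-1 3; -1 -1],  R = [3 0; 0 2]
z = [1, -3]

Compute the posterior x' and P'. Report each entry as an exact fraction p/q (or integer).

x' = [908/469, 1303/1407]
P' = [579/469 75/469; 75/469 1249/4221]

x̄ = F·x = [3, -1]
P̄ = F·P·Fᵀ + Q = [32 -7; -7 9]
y = z − H·x̄ = [7, -1]
S = H·P̄·Hᵀ + R = [158 19; 19 29]
K = P̄·Hᵀ·S⁻¹ = [-118/469 -327/469; 1024/4221 -962/4221]
x' = x̄ + K·y = [908/469, 1303/1407]
P' = (I − K·H)·P̄ = [579/469 75/469; 75/469 1249/4221]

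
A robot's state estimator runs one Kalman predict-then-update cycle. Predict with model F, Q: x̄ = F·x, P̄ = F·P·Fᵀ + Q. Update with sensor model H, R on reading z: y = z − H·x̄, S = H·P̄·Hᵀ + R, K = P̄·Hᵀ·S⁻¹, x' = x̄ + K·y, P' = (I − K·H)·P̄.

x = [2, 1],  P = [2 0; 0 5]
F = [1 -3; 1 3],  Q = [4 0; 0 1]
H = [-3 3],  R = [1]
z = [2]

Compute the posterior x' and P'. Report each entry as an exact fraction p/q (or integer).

x' = [1423/833, 283/119]
P' = [2721/833 382/119; 382/119 111/34]

x̄ = F·x = [-1, 5]
P̄ = F·P·Fᵀ + Q = [51 -43; -43 48]
y = z − H·x̄ = [-16]
S = H·P̄·Hᵀ + R = [1666]
K = P̄·Hᵀ·S⁻¹ = [-141/833; 39/238]
x' = x̄ + K·y = [1423/833, 283/119]
P' = (I − K·H)·P̄ = [2721/833 382/119; 382/119 111/34]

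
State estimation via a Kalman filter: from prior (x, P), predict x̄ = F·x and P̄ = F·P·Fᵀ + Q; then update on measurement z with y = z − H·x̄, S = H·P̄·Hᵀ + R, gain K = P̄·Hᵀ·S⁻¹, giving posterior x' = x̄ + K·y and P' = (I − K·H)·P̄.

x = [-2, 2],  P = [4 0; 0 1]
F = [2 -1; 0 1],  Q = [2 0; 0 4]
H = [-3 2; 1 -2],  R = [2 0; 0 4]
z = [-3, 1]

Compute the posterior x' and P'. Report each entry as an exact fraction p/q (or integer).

x' = [243/241, 27/241]
P' = [1204/1205 1312/1205; 1312/1205 1806/1205]

x̄ = F·x = [-6, 2]
P̄ = F·P·Fᵀ + Q = [19 -1; -1 5]
y = z − H·x̄ = [-25, 11]
S = H·P̄·Hᵀ + R = [205 -85; -85 47]
K = P̄·Hᵀ·S⁻¹ = [-494/1205 -71/241; -162/1205 -115/241]
x' = x̄ + K·y = [243/241, 27/241]
P' = (I − K·H)·P̄ = [1204/1205 1312/1205; 1312/1205 1806/1205]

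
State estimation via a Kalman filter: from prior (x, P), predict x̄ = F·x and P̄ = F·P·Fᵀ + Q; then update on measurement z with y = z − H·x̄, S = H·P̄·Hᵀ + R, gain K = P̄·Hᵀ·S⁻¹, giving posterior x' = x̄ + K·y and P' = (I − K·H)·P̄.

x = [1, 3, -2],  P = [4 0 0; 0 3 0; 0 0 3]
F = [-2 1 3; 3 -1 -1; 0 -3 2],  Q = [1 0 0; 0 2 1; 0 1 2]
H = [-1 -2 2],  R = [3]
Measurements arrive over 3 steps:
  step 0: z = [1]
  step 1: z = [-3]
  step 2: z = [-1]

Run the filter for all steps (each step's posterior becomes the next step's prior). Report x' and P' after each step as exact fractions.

step 0: x' = [114/89, -394/89, -312/89], P' = [6517/178 -2258/89 -1193/178; -2258/89 2948/89 1786/89; -1193/178 1786/89 3073/178]
step 1: x' = [-405979/22297, 423844/22297, 189944/22297], P' = [14216097/22297 -12896138/22297 -5785616/22297; -12896138/22297 12079576/22297 5606025/22297; -5785616/22297 5606025/22297 2705294/22297]
step 2: x' = [558659547/8890676, -138627825/2222669, -279481627/8890676], P' = [36980790083/8890676 -8654569062/2222669 -16072158899/8890676; -8654569062/2222669 8133587547/2222669 3791115816/2222669; -16072158899/8890676 3791115816/2222669 7102114007/8890676]

step 0: x̄ = F·x = [-5, 2, -13]
step 0: P̄ = F·P·Fᵀ + Q = [47 -36 9; -36 44 4; 9 4 41]
step 0: y = z − H·x̄ = [26]
step 0: S = H·P̄·Hᵀ + R = [178]
step 0: K = P̄·Hᵀ·S⁻¹ = [43/178; -22/89; 65/178]
step 0: x' = x̄ + K·y = [114/89, -394/89, -312/89]
step 0: P' = (I − K·H)·P̄ = [6517/178 -2258/89 -1193/178; -2258/89 2948/89 1786/89; -1193/178 1786/89 3073/178]
step 1: x̄ = F·x = [-1558/89, 1048/89, 558/89]
step 1: P̄ = F·P·Fᵀ + Q = [113611/178 -52104/89 -23289/89; -52104/89 54688/89 24389/89; -23289/89 24389/89 11424/89]
step 1: y = z − H·x̄ = [-845/89]
step 1: S = H·P̄·Hᵀ + R = [22297/178]
step 1: K = P̄·Hᵀ·S⁻¹ = [1649/22297; -16988/22297; -5282/22297]
step 1: x' = x̄ + K·y = [-405979/22297, 423844/22297, 189944/22297]
step 1: P' = (I − K·H)·P̄ = [14216097/22297 -12896138/22297 -5785616/22297; -12896138/22297 12079576/22297 5606025/22297; -5785616/22297 5606025/22297 2705294/22297]
step 2: x̄ = F·x = [1805634/22297, -1831725/22297, -891644/22297]
step 2: P̄ = F·P·Fᵀ + Q = [247962001/22297 -256038606/22297 -113483503/22297; -256038606/22297 266076911/22297 117808008/22297; -113483503/22297 117808008/22297 52309654/22297]
step 2: y = z − H·x̄ = [-96825/22297]
step 2: S = H·P̄·Hᵀ + R = [8890676/22297]
step 2: K = P̄·Hᵀ·S⁻¹ = [37148205/8890676; -10124800/2222669; -17513205/8890676]
step 2: x' = x̄ + K·y = [558659547/8890676, -138627825/2222669, -279481627/8890676]
step 2: P' = (I − K·H)·P̄ = [36980790083/8890676 -8654569062/2222669 -16072158899/8890676; -8654569062/2222669 8133587547/2222669 3791115816/2222669; -16072158899/8890676 3791115816/2222669 7102114007/8890676]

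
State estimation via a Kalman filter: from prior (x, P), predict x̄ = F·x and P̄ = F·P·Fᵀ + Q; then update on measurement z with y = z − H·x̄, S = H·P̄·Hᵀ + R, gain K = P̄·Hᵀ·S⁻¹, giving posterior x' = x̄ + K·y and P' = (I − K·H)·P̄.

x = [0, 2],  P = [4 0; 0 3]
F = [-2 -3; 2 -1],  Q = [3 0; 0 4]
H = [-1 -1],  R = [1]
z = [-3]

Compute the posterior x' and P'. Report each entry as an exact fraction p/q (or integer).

x' = [93/56, 8/7]
P' = [1055/56 -127/7; -127/7 129/7]

x̄ = F·x = [-6, -2]
P̄ = F·P·Fᵀ + Q = [46 -7; -7 23]
y = z − H·x̄ = [-11]
S = H·P̄·Hᵀ + R = [56]
K = P̄·Hᵀ·S⁻¹ = [-39/56; -2/7]
x' = x̄ + K·y = [93/56, 8/7]
P' = (I − K·H)·P̄ = [1055/56 -127/7; -127/7 129/7]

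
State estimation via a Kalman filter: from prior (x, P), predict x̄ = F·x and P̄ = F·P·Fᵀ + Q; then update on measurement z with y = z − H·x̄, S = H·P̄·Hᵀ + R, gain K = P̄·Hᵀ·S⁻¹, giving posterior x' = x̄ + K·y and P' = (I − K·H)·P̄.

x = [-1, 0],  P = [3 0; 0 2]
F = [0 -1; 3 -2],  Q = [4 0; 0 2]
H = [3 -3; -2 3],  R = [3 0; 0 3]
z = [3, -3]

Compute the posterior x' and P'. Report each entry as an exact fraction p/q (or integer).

x̄ = F·x = [0, -3]
P̄ = F·P·Fᵀ + Q = [6 4; 4 37]
y = z − H·x̄ = [-6, 6]
S = H·P̄·Hᵀ + R = [318 -309; -309 312]
K = P̄·Hᵀ·S⁻¹ = [208/415 206/415; 313/1245 721/1245]
x' = x̄ + K·y = [-12/415, -429/415]
P' = (I − K·H)·P̄ = [1242/415 1034/415; 1034/415 2789/1245]

x' = [-12/415, -429/415]
P' = [1242/415 1034/415; 1034/415 2789/1245]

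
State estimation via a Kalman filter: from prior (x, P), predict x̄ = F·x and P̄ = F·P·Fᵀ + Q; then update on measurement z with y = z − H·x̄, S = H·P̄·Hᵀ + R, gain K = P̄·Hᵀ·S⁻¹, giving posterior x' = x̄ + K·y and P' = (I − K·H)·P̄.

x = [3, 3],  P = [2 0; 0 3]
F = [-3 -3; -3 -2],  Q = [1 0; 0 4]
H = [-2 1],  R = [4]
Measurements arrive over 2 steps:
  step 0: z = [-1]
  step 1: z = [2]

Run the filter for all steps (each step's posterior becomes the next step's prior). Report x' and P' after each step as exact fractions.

step 0: x̄ = F·x = [-18, -15]
step 0: P̄ = F·P·Fᵀ + Q = [46 36; 36 34]
step 0: y = z − H·x̄ = [-22]
step 0: S = H·P̄·Hᵀ + R = [78]
step 0: K = P̄·Hᵀ·S⁻¹ = [-28/39; -19/39]
step 0: x' = x̄ + K·y = [-86/39, -167/39]
step 0: P' = (I − K·H)·P̄ = [226/39 340/39; 340/39 604/39]
step 1: x̄ = F·x = [253/13, 592/39]
step 1: P̄ = F·P·Fᵀ + Q = [4543/13 3586/13; 3586/13 8686/39]
step 1: y = z − H·x̄ = [1004/39]
step 1: S = H·P̄·Hᵀ + R = [20326/39]
step 1: K = P̄·Hᵀ·S⁻¹ = [-8250/10163; -6415/10163]
step 1: x' = x̄ + K·y = [-14597/10163, -10876/10163]
step 1: P' = (I − K·H)·P̄ = [61193/10163 89386/10163; 89386/10163 153112/10163]

step 0: x' = [-86/39, -167/39], P' = [226/39 340/39; 340/39 604/39]
step 1: x' = [-14597/10163, -10876/10163], P' = [61193/10163 89386/10163; 89386/10163 153112/10163]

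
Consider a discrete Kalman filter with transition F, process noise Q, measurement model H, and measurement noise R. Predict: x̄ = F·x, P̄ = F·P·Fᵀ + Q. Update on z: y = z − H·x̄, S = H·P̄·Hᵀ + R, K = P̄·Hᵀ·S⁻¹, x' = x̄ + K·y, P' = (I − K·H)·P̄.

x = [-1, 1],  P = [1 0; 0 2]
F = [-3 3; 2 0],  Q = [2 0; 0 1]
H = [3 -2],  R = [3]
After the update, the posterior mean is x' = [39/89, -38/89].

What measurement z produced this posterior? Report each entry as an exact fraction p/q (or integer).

z = [2]

x̄ = F·x = [6, -2]
P̄ = F·P·Fᵀ + Q = [29 -6; -6 5]
S = H·P̄·Hᵀ + R = [356]
K = P̄·Hᵀ·S⁻¹ = [99/356; -7/89]
x' − x̄ = [-495/89, 140/89] = K·y
y = (KᵀK)⁻¹·Kᵀ·(x' − x̄) = [-20]
z = y + H·x̄ = [-20] + [22] = [2]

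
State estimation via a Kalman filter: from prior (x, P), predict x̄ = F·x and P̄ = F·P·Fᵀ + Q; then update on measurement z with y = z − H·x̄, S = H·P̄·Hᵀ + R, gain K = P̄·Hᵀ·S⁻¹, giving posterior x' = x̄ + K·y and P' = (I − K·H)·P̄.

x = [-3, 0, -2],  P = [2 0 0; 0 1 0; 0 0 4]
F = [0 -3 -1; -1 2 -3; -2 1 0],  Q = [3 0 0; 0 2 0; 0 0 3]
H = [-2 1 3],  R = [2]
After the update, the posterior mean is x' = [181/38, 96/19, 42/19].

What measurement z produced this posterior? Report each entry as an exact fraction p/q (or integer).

x̄ = F·x = [2, 9, 6]
P̄ = F·P·Fᵀ + Q = [16 6 -3; 6 44 6; -3 6 12]
S = H·P̄·Hᵀ + R = [266]
K = P̄·Hᵀ·S⁻¹ = [-5/38; 25/133; 24/133]
x' − x̄ = [105/38, -75/19, -72/19] = K·y
y = (KᵀK)⁻¹·Kᵀ·(x' − x̄) = [-21]
z = y + H·x̄ = [-21] + [23] = [2]

z = [2]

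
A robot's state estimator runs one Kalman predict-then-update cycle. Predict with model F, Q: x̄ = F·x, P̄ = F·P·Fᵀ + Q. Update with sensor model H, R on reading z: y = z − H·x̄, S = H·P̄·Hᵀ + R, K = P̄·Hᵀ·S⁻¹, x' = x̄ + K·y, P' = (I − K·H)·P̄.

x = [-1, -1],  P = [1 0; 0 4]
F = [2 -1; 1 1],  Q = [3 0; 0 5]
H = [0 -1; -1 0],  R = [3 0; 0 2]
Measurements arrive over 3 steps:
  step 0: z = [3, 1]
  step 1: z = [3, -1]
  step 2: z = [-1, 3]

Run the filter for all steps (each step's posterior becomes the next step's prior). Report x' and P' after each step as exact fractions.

step 0: x̄ = F·x = [-1, -2]
step 0: P̄ = F·P·Fᵀ + Q = [11 -2; -2 10]
step 0: y = z − H·x̄ = [1, 0]
step 0: S = H·P̄·Hᵀ + R = [13 -2; -2 13]
step 0: K = P̄·Hᵀ·S⁻¹ = [4/165 -139/165; -42/55 2/55]
step 0: x' = x̄ + K·y = [-161/165, -152/55]
step 0: P' = (I − K·H)·P̄ = [278/165 -4/55; -4/55 126/55]
step 1: x̄ = F·x = [134/165, -617/165]
step 1: P̄ = F·P·Fᵀ + Q = [2033/165 166/165; 166/165 1457/165]
step 1: y = z − H·x̄ = [-122/165, -31/165]
step 1: S = H·P̄·Hᵀ + R = [1952/165 166/165; 166/165 2363/165]
step 1: K = P̄·Hᵀ·S⁻¹ = [-83/6947 -5971/6947; -20699/27788 -249/13894]
step 1: x' = x̄ + K·y = [6825/6947, -22128/6947]
step 1: P' = (I − K·H)·P̄ = [11942/6947 249/6947; 249/6947 62097/27788]
step 2: x̄ = F·x = [35778/6947, -15303/6947]
step 2: P̄ = F·P·Fᵀ + Q = [332549/27788 34435/27788; 34435/27788 250797/27788]
step 2: y = z − H·x̄ = [-22250/6947, 56619/6947]
step 2: S = H·P̄·Hᵀ + R = [334161/27788 34435/27788; 34435/27788 388125/27788]
step 2: K = P̄·Hᵀ·S⁻¹ = [-13774/924935 -3956353/4624675; -138412/184987 -20661/924935]
step 2: x' = x̄ + K·y = [-8206531/4624675, 10688/924935]
step 2: P' = (I − K·H)·P̄ = [7912706/4624675 41322/924935; 41322/924935 415236/184987]

step 0: x' = [-161/165, -152/55], P' = [278/165 -4/55; -4/55 126/55]
step 1: x' = [6825/6947, -22128/6947], P' = [11942/6947 249/6947; 249/6947 62097/27788]
step 2: x' = [-8206531/4624675, 10688/924935], P' = [7912706/4624675 41322/924935; 41322/924935 415236/184987]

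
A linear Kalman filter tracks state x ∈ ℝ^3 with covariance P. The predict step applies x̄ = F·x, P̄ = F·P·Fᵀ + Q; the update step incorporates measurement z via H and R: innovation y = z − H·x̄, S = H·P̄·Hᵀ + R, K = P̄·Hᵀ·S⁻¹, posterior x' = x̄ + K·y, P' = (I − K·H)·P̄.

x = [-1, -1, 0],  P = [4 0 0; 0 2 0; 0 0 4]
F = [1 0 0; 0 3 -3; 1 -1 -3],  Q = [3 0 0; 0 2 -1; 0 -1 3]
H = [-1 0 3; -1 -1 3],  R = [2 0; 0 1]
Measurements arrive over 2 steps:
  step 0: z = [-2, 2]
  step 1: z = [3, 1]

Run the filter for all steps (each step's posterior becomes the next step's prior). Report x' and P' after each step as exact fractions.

step 0: x' = [-15529/15089, -59811/15089, -15095/15089], P' = [104148/15089 -745/15089 34616/15089; -745/15089 42589/15089 9249/15089; 34616/15089 9249/15089 14738/15089]
step 1: x' = [-17715374/6572895, 22640491/19718685, -288077/3943737], P' = [23662781/4381930 -20422459/13145790 3724379/2629158; -20422459/13145790 96414581/39437370 112283/7887474; 3724379/2629158 112283/7887474 4209253/7887474]

step 0: x̄ = F·x = [-1, -3, 0]
step 0: P̄ = F·P·Fᵀ + Q = [7 0 4; 0 56 29; 4 29 45]
step 0: y = z − H·x̄ = [-3, -2]
step 0: S = H·P̄·Hᵀ + R = [390 301; 301 271]
step 0: K = P̄·Hᵀ·S⁻¹ = [-150/15089 445/15089; 14246/15089 -14097/15089; 4799/15089 349/15089]
step 0: x' = x̄ + K·y = [-15529/15089, -59811/15089, -15095/15089]
step 0: P' = (I − K·H)·P̄ = [104148/15089 -745/15089 34616/15089; -745/15089 42589/15089 9249/15089; 34616/15089 9249/15089 14738/15089]
step 1: x̄ = F·x = [-15529/15089, -134148/15089, 89567/15089]
step 1: P̄ = F·P·Fᵀ + Q = [149415/15089 -106083/15089 1045/15089; -106083/15089 379639/15089 -171791/15089; 1045/15089 -171791/15089 173934/15089]
step 1: y = z − H·x̄ = [-238963/15089, -403289/15089]
step 1: S = H·P̄·Hᵀ + R = [1738729/15089 2117841/15089; 2117841/15089 2921859/15089]
step 1: K = P̄·Hᵀ·S⁻¹ = [-2520443/4381930 5299801/13145790; 10491937/13145790 -33462959/39437370; 242437/2629158 1342339/7887474]
step 1: x' = x̄ + K·y = [-17715374/6572895, 22640491/19718685, -288077/3943737]
step 1: P' = (I − K·H)·P̄ = [23662781/4381930 -20422459/13145790 3724379/2629158; -20422459/13145790 96414581/39437370 112283/7887474; 3724379/2629158 112283/7887474 4209253/7887474]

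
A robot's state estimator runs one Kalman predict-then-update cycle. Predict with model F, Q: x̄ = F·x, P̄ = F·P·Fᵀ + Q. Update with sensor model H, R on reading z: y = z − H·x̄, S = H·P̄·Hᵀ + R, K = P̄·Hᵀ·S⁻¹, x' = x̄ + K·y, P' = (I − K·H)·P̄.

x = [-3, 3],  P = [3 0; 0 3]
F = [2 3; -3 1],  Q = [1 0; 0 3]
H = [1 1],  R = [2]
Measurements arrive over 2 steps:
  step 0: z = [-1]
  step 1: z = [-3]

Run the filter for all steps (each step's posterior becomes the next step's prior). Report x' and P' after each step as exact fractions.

step 0: x' = [-325/57, 100/19], P' = [1319/57 -419/19; -419/19 435/19]
step 1: x' = [-59182/32597, -35217/32597], P' = [330526/32597 -316938/32597; -316938/32597 368316/32597]

step 0: x̄ = F·x = [3, 12]
step 0: P̄ = F·P·Fᵀ + Q = [40 -9; -9 33]
step 0: y = z − H·x̄ = [-16]
step 0: S = H·P̄·Hᵀ + R = [57]
step 0: K = P̄·Hᵀ·S⁻¹ = [31/57; 8/19]
step 0: x' = x̄ + K·y = [-325/57, 100/19]
step 0: P' = (I − K·H)·P̄ = [1319/57 -419/19; -419/19 435/19]
step 1: x̄ = F·x = [250/57, 425/19]
step 1: P̄ = F·P·Fᵀ + Q = [1994/57 1600/19; 1600/19 6963/19]
step 1: y = z − H·x̄ = [-1696/57]
step 1: S = H·P̄·Hᵀ + R = [32597/57]
step 1: K = P̄·Hᵀ·S⁻¹ = [6794/32597; 25689/32597]
step 1: x' = x̄ + K·y = [-59182/32597, -35217/32597]
step 1: P' = (I − K·H)·P̄ = [330526/32597 -316938/32597; -316938/32597 368316/32597]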